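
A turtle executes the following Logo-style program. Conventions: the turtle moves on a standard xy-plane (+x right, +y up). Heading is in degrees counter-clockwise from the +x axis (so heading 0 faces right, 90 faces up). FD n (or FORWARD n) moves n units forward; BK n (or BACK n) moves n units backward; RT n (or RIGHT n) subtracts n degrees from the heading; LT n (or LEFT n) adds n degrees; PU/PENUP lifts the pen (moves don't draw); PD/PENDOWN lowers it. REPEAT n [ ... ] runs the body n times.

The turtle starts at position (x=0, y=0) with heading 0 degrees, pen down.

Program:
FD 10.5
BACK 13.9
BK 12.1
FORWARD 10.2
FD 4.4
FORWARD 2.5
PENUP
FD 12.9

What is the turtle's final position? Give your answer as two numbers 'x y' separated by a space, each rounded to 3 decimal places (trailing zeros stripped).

Answer: 14.5 0

Derivation:
Executing turtle program step by step:
Start: pos=(0,0), heading=0, pen down
FD 10.5: (0,0) -> (10.5,0) [heading=0, draw]
BK 13.9: (10.5,0) -> (-3.4,0) [heading=0, draw]
BK 12.1: (-3.4,0) -> (-15.5,0) [heading=0, draw]
FD 10.2: (-15.5,0) -> (-5.3,0) [heading=0, draw]
FD 4.4: (-5.3,0) -> (-0.9,0) [heading=0, draw]
FD 2.5: (-0.9,0) -> (1.6,0) [heading=0, draw]
PU: pen up
FD 12.9: (1.6,0) -> (14.5,0) [heading=0, move]
Final: pos=(14.5,0), heading=0, 6 segment(s) drawn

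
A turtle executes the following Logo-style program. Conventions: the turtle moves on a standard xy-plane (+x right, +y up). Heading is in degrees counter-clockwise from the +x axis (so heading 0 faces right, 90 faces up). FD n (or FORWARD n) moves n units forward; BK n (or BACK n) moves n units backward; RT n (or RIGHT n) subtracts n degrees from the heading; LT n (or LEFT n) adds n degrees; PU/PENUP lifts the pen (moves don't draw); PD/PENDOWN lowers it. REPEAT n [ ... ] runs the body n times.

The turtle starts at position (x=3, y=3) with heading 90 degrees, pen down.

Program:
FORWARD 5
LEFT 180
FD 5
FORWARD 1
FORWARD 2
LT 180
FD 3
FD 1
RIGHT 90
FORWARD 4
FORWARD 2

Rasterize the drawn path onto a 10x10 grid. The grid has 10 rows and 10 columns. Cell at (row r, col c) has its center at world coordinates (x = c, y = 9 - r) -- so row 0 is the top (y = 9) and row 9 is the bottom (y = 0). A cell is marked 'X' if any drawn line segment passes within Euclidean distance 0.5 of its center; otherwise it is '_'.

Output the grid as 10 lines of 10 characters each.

Segment 0: (3,3) -> (3,8)
Segment 1: (3,8) -> (3,3)
Segment 2: (3,3) -> (3,2)
Segment 3: (3,2) -> (3,0)
Segment 4: (3,0) -> (3,3)
Segment 5: (3,3) -> (3,4)
Segment 6: (3,4) -> (7,4)
Segment 7: (7,4) -> (9,4)

Answer: __________
___X______
___X______
___X______
___X______
___XXXXXXX
___X______
___X______
___X______
___X______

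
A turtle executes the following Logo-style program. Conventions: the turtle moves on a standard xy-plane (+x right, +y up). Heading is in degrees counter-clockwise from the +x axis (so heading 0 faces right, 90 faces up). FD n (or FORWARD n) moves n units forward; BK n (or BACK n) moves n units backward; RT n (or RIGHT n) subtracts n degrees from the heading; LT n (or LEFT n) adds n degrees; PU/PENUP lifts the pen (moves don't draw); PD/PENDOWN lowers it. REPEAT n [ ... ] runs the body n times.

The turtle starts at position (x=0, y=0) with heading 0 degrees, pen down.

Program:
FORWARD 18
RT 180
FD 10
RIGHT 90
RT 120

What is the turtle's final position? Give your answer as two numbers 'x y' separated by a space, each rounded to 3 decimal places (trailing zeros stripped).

Answer: 8 0

Derivation:
Executing turtle program step by step:
Start: pos=(0,0), heading=0, pen down
FD 18: (0,0) -> (18,0) [heading=0, draw]
RT 180: heading 0 -> 180
FD 10: (18,0) -> (8,0) [heading=180, draw]
RT 90: heading 180 -> 90
RT 120: heading 90 -> 330
Final: pos=(8,0), heading=330, 2 segment(s) drawn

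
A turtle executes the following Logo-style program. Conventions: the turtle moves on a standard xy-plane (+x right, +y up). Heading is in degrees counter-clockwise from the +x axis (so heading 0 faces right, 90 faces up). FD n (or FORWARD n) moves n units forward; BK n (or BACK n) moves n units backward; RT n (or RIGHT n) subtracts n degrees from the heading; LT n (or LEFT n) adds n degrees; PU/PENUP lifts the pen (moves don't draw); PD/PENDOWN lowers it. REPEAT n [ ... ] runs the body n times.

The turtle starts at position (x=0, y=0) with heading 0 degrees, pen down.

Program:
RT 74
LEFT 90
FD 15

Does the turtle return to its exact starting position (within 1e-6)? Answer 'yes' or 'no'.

Answer: no

Derivation:
Executing turtle program step by step:
Start: pos=(0,0), heading=0, pen down
RT 74: heading 0 -> 286
LT 90: heading 286 -> 16
FD 15: (0,0) -> (14.419,4.135) [heading=16, draw]
Final: pos=(14.419,4.135), heading=16, 1 segment(s) drawn

Start position: (0, 0)
Final position: (14.419, 4.135)
Distance = 15; >= 1e-6 -> NOT closed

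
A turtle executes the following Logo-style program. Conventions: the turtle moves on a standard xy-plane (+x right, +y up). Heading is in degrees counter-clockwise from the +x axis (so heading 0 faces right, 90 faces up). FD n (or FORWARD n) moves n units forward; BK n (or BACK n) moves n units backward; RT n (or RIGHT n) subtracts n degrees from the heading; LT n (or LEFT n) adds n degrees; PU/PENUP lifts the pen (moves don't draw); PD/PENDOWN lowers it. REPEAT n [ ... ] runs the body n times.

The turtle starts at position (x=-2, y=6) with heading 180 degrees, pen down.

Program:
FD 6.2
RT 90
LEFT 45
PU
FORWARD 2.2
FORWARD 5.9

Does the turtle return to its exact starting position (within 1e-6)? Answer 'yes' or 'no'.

Executing turtle program step by step:
Start: pos=(-2,6), heading=180, pen down
FD 6.2: (-2,6) -> (-8.2,6) [heading=180, draw]
RT 90: heading 180 -> 90
LT 45: heading 90 -> 135
PU: pen up
FD 2.2: (-8.2,6) -> (-9.756,7.556) [heading=135, move]
FD 5.9: (-9.756,7.556) -> (-13.928,11.728) [heading=135, move]
Final: pos=(-13.928,11.728), heading=135, 1 segment(s) drawn

Start position: (-2, 6)
Final position: (-13.928, 11.728)
Distance = 13.231; >= 1e-6 -> NOT closed

Answer: no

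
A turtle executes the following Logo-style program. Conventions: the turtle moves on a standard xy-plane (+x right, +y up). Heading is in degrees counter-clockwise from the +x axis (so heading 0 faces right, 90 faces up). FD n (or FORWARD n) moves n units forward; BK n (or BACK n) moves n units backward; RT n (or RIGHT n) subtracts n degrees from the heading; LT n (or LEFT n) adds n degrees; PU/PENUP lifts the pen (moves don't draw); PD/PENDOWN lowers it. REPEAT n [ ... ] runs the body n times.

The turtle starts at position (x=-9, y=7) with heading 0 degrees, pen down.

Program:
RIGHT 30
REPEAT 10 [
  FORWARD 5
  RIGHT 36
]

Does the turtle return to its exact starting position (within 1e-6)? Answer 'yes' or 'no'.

Answer: yes

Derivation:
Executing turtle program step by step:
Start: pos=(-9,7), heading=0, pen down
RT 30: heading 0 -> 330
REPEAT 10 [
  -- iteration 1/10 --
  FD 5: (-9,7) -> (-4.67,4.5) [heading=330, draw]
  RT 36: heading 330 -> 294
  -- iteration 2/10 --
  FD 5: (-4.67,4.5) -> (-2.636,-0.068) [heading=294, draw]
  RT 36: heading 294 -> 258
  -- iteration 3/10 --
  FD 5: (-2.636,-0.068) -> (-3.676,-4.958) [heading=258, draw]
  RT 36: heading 258 -> 222
  -- iteration 4/10 --
  FD 5: (-3.676,-4.958) -> (-7.391,-8.304) [heading=222, draw]
  RT 36: heading 222 -> 186
  -- iteration 5/10 --
  FD 5: (-7.391,-8.304) -> (-12.364,-8.827) [heading=186, draw]
  RT 36: heading 186 -> 150
  -- iteration 6/10 --
  FD 5: (-12.364,-8.827) -> (-16.694,-6.327) [heading=150, draw]
  RT 36: heading 150 -> 114
  -- iteration 7/10 --
  FD 5: (-16.694,-6.327) -> (-18.728,-1.759) [heading=114, draw]
  RT 36: heading 114 -> 78
  -- iteration 8/10 --
  FD 5: (-18.728,-1.759) -> (-17.688,3.132) [heading=78, draw]
  RT 36: heading 78 -> 42
  -- iteration 9/10 --
  FD 5: (-17.688,3.132) -> (-13.973,6.477) [heading=42, draw]
  RT 36: heading 42 -> 6
  -- iteration 10/10 --
  FD 5: (-13.973,6.477) -> (-9,7) [heading=6, draw]
  RT 36: heading 6 -> 330
]
Final: pos=(-9,7), heading=330, 10 segment(s) drawn

Start position: (-9, 7)
Final position: (-9, 7)
Distance = 0; < 1e-6 -> CLOSED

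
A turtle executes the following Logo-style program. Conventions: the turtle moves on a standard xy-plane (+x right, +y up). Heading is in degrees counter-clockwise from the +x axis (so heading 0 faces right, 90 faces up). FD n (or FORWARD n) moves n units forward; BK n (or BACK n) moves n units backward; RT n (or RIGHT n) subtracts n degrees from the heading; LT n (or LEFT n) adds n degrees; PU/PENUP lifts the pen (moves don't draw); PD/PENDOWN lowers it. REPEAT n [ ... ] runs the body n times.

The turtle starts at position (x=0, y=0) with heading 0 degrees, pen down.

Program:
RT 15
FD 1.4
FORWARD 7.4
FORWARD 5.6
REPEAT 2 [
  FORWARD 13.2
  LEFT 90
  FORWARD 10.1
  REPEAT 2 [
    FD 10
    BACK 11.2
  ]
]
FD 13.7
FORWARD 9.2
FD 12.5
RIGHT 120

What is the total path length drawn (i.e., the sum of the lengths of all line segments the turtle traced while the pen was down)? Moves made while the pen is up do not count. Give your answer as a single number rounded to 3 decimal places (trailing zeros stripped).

Answer: 181.2

Derivation:
Executing turtle program step by step:
Start: pos=(0,0), heading=0, pen down
RT 15: heading 0 -> 345
FD 1.4: (0,0) -> (1.352,-0.362) [heading=345, draw]
FD 7.4: (1.352,-0.362) -> (8.5,-2.278) [heading=345, draw]
FD 5.6: (8.5,-2.278) -> (13.909,-3.727) [heading=345, draw]
REPEAT 2 [
  -- iteration 1/2 --
  FD 13.2: (13.909,-3.727) -> (26.66,-7.143) [heading=345, draw]
  LT 90: heading 345 -> 75
  FD 10.1: (26.66,-7.143) -> (29.274,2.612) [heading=75, draw]
  REPEAT 2 [
    -- iteration 1/2 --
    FD 10: (29.274,2.612) -> (31.862,12.272) [heading=75, draw]
    BK 11.2: (31.862,12.272) -> (28.963,1.453) [heading=75, draw]
    -- iteration 2/2 --
    FD 10: (28.963,1.453) -> (31.551,11.113) [heading=75, draw]
    BK 11.2: (31.551,11.113) -> (28.652,0.294) [heading=75, draw]
  ]
  -- iteration 2/2 --
  FD 13.2: (28.652,0.294) -> (32.069,13.044) [heading=75, draw]
  LT 90: heading 75 -> 165
  FD 10.1: (32.069,13.044) -> (22.313,15.659) [heading=165, draw]
  REPEAT 2 [
    -- iteration 1/2 --
    FD 10: (22.313,15.659) -> (12.654,18.247) [heading=165, draw]
    BK 11.2: (12.654,18.247) -> (23.472,15.348) [heading=165, draw]
    -- iteration 2/2 --
    FD 10: (23.472,15.348) -> (13.813,17.936) [heading=165, draw]
    BK 11.2: (13.813,17.936) -> (24.631,15.037) [heading=165, draw]
  ]
]
FD 13.7: (24.631,15.037) -> (11.398,18.583) [heading=165, draw]
FD 9.2: (11.398,18.583) -> (2.512,20.964) [heading=165, draw]
FD 12.5: (2.512,20.964) -> (-9.563,24.2) [heading=165, draw]
RT 120: heading 165 -> 45
Final: pos=(-9.563,24.2), heading=45, 18 segment(s) drawn

Segment lengths:
  seg 1: (0,0) -> (1.352,-0.362), length = 1.4
  seg 2: (1.352,-0.362) -> (8.5,-2.278), length = 7.4
  seg 3: (8.5,-2.278) -> (13.909,-3.727), length = 5.6
  seg 4: (13.909,-3.727) -> (26.66,-7.143), length = 13.2
  seg 5: (26.66,-7.143) -> (29.274,2.612), length = 10.1
  seg 6: (29.274,2.612) -> (31.862,12.272), length = 10
  seg 7: (31.862,12.272) -> (28.963,1.453), length = 11.2
  seg 8: (28.963,1.453) -> (31.551,11.113), length = 10
  seg 9: (31.551,11.113) -> (28.652,0.294), length = 11.2
  seg 10: (28.652,0.294) -> (32.069,13.044), length = 13.2
  seg 11: (32.069,13.044) -> (22.313,15.659), length = 10.1
  seg 12: (22.313,15.659) -> (12.654,18.247), length = 10
  seg 13: (12.654,18.247) -> (23.472,15.348), length = 11.2
  seg 14: (23.472,15.348) -> (13.813,17.936), length = 10
  seg 15: (13.813,17.936) -> (24.631,15.037), length = 11.2
  seg 16: (24.631,15.037) -> (11.398,18.583), length = 13.7
  seg 17: (11.398,18.583) -> (2.512,20.964), length = 9.2
  seg 18: (2.512,20.964) -> (-9.563,24.2), length = 12.5
Total = 181.2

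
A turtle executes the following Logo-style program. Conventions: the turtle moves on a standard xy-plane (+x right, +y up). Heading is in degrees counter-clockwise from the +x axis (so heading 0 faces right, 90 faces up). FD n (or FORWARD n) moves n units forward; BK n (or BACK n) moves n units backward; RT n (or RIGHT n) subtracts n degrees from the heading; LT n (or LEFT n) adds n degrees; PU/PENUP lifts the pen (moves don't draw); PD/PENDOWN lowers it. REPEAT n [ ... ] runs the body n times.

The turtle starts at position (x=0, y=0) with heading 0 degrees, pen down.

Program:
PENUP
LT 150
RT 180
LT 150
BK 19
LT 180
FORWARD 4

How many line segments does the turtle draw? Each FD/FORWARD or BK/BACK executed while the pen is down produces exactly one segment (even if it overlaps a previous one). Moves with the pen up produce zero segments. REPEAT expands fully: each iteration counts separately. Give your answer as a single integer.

Answer: 0

Derivation:
Executing turtle program step by step:
Start: pos=(0,0), heading=0, pen down
PU: pen up
LT 150: heading 0 -> 150
RT 180: heading 150 -> 330
LT 150: heading 330 -> 120
BK 19: (0,0) -> (9.5,-16.454) [heading=120, move]
LT 180: heading 120 -> 300
FD 4: (9.5,-16.454) -> (11.5,-19.919) [heading=300, move]
Final: pos=(11.5,-19.919), heading=300, 0 segment(s) drawn
Segments drawn: 0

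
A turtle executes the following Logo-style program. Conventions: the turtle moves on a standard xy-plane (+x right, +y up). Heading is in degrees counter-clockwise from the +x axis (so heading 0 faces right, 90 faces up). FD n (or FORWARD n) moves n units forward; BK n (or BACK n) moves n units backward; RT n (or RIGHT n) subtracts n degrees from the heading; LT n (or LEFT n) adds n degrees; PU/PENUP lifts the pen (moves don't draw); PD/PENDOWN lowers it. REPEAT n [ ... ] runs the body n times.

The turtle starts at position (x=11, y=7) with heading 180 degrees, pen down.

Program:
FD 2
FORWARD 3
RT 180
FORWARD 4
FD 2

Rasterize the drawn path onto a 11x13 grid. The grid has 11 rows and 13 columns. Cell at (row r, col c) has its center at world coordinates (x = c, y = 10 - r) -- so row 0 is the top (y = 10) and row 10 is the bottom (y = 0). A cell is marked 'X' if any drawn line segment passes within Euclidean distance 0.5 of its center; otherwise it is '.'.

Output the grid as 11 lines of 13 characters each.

Answer: .............
.............
.............
......XXXXXXX
.............
.............
.............
.............
.............
.............
.............

Derivation:
Segment 0: (11,7) -> (9,7)
Segment 1: (9,7) -> (6,7)
Segment 2: (6,7) -> (10,7)
Segment 3: (10,7) -> (12,7)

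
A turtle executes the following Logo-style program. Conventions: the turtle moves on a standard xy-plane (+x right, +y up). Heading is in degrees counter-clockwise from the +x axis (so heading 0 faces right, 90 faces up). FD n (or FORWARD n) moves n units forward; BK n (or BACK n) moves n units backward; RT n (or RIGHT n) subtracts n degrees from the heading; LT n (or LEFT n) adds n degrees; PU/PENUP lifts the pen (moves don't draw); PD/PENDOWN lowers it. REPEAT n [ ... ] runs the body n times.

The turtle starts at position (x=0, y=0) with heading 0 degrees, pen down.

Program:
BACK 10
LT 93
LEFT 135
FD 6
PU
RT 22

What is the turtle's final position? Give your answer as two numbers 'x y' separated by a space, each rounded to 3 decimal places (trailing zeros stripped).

Executing turtle program step by step:
Start: pos=(0,0), heading=0, pen down
BK 10: (0,0) -> (-10,0) [heading=0, draw]
LT 93: heading 0 -> 93
LT 135: heading 93 -> 228
FD 6: (-10,0) -> (-14.015,-4.459) [heading=228, draw]
PU: pen up
RT 22: heading 228 -> 206
Final: pos=(-14.015,-4.459), heading=206, 2 segment(s) drawn

Answer: -14.015 -4.459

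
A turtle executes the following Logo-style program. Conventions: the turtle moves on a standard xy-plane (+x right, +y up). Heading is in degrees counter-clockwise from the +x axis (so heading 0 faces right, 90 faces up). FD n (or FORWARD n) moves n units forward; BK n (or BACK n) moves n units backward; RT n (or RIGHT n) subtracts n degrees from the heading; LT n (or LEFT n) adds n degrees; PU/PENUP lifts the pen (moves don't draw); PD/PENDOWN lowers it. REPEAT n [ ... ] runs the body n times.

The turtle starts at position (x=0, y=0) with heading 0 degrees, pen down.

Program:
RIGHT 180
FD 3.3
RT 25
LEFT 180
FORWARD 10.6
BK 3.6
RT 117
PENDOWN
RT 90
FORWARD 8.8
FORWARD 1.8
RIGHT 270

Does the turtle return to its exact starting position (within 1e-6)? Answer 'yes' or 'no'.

Answer: no

Derivation:
Executing turtle program step by step:
Start: pos=(0,0), heading=0, pen down
RT 180: heading 0 -> 180
FD 3.3: (0,0) -> (-3.3,0) [heading=180, draw]
RT 25: heading 180 -> 155
LT 180: heading 155 -> 335
FD 10.6: (-3.3,0) -> (6.307,-4.48) [heading=335, draw]
BK 3.6: (6.307,-4.48) -> (3.044,-2.958) [heading=335, draw]
RT 117: heading 335 -> 218
PD: pen down
RT 90: heading 218 -> 128
FD 8.8: (3.044,-2.958) -> (-2.374,3.976) [heading=128, draw]
FD 1.8: (-2.374,3.976) -> (-3.482,5.395) [heading=128, draw]
RT 270: heading 128 -> 218
Final: pos=(-3.482,5.395), heading=218, 5 segment(s) drawn

Start position: (0, 0)
Final position: (-3.482, 5.395)
Distance = 6.421; >= 1e-6 -> NOT closed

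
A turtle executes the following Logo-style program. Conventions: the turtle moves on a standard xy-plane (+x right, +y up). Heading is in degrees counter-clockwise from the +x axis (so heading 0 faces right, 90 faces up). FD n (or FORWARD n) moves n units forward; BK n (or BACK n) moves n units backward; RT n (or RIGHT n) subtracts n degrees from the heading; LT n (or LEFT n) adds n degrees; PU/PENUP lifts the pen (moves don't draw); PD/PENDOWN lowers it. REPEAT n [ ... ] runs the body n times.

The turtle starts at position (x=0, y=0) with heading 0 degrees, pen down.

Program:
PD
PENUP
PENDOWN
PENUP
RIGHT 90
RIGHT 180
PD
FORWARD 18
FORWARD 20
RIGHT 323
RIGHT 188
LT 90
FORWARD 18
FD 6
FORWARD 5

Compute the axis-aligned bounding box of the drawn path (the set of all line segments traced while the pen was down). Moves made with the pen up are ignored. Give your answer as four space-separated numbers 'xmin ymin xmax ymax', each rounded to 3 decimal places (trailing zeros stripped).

Answer: 0 0 25.364 52.059

Derivation:
Executing turtle program step by step:
Start: pos=(0,0), heading=0, pen down
PD: pen down
PU: pen up
PD: pen down
PU: pen up
RT 90: heading 0 -> 270
RT 180: heading 270 -> 90
PD: pen down
FD 18: (0,0) -> (0,18) [heading=90, draw]
FD 20: (0,18) -> (0,38) [heading=90, draw]
RT 323: heading 90 -> 127
RT 188: heading 127 -> 299
LT 90: heading 299 -> 29
FD 18: (0,38) -> (15.743,46.727) [heading=29, draw]
FD 6: (15.743,46.727) -> (20.991,49.635) [heading=29, draw]
FD 5: (20.991,49.635) -> (25.364,52.059) [heading=29, draw]
Final: pos=(25.364,52.059), heading=29, 5 segment(s) drawn

Segment endpoints: x in {0, 0, 0, 15.743, 20.991, 25.364}, y in {0, 18, 38, 46.727, 49.635, 52.059}
xmin=0, ymin=0, xmax=25.364, ymax=52.059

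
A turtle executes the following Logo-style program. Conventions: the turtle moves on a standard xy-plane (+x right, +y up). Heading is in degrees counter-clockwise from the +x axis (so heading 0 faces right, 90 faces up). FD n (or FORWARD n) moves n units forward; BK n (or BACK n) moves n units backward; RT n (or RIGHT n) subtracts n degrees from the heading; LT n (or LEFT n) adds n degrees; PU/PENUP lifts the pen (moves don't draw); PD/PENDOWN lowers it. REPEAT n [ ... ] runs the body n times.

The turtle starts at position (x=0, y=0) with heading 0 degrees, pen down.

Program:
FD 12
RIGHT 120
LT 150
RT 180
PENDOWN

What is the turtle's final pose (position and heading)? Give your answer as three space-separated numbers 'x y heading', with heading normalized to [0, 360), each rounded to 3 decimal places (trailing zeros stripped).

Executing turtle program step by step:
Start: pos=(0,0), heading=0, pen down
FD 12: (0,0) -> (12,0) [heading=0, draw]
RT 120: heading 0 -> 240
LT 150: heading 240 -> 30
RT 180: heading 30 -> 210
PD: pen down
Final: pos=(12,0), heading=210, 1 segment(s) drawn

Answer: 12 0 210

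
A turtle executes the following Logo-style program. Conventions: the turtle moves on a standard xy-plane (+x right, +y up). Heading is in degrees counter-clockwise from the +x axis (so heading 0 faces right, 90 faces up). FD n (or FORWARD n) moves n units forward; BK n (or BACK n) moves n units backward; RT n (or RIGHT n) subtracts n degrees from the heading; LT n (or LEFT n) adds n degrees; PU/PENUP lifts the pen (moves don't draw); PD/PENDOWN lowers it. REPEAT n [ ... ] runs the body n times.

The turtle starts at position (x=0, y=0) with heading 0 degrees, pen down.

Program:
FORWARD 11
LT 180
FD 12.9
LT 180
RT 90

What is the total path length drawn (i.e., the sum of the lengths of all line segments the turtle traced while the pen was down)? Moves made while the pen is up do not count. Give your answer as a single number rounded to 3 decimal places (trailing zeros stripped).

Executing turtle program step by step:
Start: pos=(0,0), heading=0, pen down
FD 11: (0,0) -> (11,0) [heading=0, draw]
LT 180: heading 0 -> 180
FD 12.9: (11,0) -> (-1.9,0) [heading=180, draw]
LT 180: heading 180 -> 0
RT 90: heading 0 -> 270
Final: pos=(-1.9,0), heading=270, 2 segment(s) drawn

Segment lengths:
  seg 1: (0,0) -> (11,0), length = 11
  seg 2: (11,0) -> (-1.9,0), length = 12.9
Total = 23.9

Answer: 23.9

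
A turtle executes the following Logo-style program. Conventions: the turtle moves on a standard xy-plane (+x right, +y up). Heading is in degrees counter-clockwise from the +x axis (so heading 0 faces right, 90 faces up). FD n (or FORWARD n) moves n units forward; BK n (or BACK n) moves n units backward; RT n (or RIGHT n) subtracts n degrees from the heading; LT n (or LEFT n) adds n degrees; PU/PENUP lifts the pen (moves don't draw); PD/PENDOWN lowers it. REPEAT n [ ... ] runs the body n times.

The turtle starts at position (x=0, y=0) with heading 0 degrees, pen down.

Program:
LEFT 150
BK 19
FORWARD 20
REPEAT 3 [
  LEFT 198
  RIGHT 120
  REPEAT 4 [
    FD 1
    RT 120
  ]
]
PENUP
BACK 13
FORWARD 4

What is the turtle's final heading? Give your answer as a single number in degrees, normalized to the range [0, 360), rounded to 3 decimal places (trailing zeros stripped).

Executing turtle program step by step:
Start: pos=(0,0), heading=0, pen down
LT 150: heading 0 -> 150
BK 19: (0,0) -> (16.454,-9.5) [heading=150, draw]
FD 20: (16.454,-9.5) -> (-0.866,0.5) [heading=150, draw]
REPEAT 3 [
  -- iteration 1/3 --
  LT 198: heading 150 -> 348
  RT 120: heading 348 -> 228
  REPEAT 4 [
    -- iteration 1/4 --
    FD 1: (-0.866,0.5) -> (-1.535,-0.243) [heading=228, draw]
    RT 120: heading 228 -> 108
    -- iteration 2/4 --
    FD 1: (-1.535,-0.243) -> (-1.844,0.708) [heading=108, draw]
    RT 120: heading 108 -> 348
    -- iteration 3/4 --
    FD 1: (-1.844,0.708) -> (-0.866,0.5) [heading=348, draw]
    RT 120: heading 348 -> 228
    -- iteration 4/4 --
    FD 1: (-0.866,0.5) -> (-1.535,-0.243) [heading=228, draw]
    RT 120: heading 228 -> 108
  ]
  -- iteration 2/3 --
  LT 198: heading 108 -> 306
  RT 120: heading 306 -> 186
  REPEAT 4 [
    -- iteration 1/4 --
    FD 1: (-1.535,-0.243) -> (-2.53,-0.348) [heading=186, draw]
    RT 120: heading 186 -> 66
    -- iteration 2/4 --
    FD 1: (-2.53,-0.348) -> (-2.123,0.566) [heading=66, draw]
    RT 120: heading 66 -> 306
    -- iteration 3/4 --
    FD 1: (-2.123,0.566) -> (-1.535,-0.243) [heading=306, draw]
    RT 120: heading 306 -> 186
    -- iteration 4/4 --
    FD 1: (-1.535,-0.243) -> (-2.53,-0.348) [heading=186, draw]
    RT 120: heading 186 -> 66
  ]
  -- iteration 3/3 --
  LT 198: heading 66 -> 264
  RT 120: heading 264 -> 144
  REPEAT 4 [
    -- iteration 1/4 --
    FD 1: (-2.53,-0.348) -> (-3.339,0.24) [heading=144, draw]
    RT 120: heading 144 -> 24
    -- iteration 2/4 --
    FD 1: (-3.339,0.24) -> (-2.425,0.647) [heading=24, draw]
    RT 120: heading 24 -> 264
    -- iteration 3/4 --
    FD 1: (-2.425,0.647) -> (-2.53,-0.348) [heading=264, draw]
    RT 120: heading 264 -> 144
    -- iteration 4/4 --
    FD 1: (-2.53,-0.348) -> (-3.339,0.24) [heading=144, draw]
    RT 120: heading 144 -> 24
  ]
]
PU: pen up
BK 13: (-3.339,0.24) -> (-15.215,-5.047) [heading=24, move]
FD 4: (-15.215,-5.047) -> (-11.561,-3.421) [heading=24, move]
Final: pos=(-11.561,-3.421), heading=24, 14 segment(s) drawn

Answer: 24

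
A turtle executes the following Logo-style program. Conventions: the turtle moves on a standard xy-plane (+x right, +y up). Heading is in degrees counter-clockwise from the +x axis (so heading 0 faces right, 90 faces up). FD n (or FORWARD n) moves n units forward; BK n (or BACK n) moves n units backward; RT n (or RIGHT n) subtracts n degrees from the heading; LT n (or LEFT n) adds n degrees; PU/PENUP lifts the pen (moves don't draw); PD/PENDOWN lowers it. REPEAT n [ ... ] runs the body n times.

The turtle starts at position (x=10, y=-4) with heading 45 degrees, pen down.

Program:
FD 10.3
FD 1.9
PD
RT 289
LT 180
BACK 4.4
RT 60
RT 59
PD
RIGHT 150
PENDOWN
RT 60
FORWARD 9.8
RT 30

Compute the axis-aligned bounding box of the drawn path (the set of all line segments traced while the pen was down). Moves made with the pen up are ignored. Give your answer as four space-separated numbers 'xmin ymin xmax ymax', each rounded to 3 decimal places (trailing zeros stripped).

Answer: 10 -4 24.917 8.581

Derivation:
Executing turtle program step by step:
Start: pos=(10,-4), heading=45, pen down
FD 10.3: (10,-4) -> (17.283,3.283) [heading=45, draw]
FD 1.9: (17.283,3.283) -> (18.627,4.627) [heading=45, draw]
PD: pen down
RT 289: heading 45 -> 116
LT 180: heading 116 -> 296
BK 4.4: (18.627,4.627) -> (16.698,8.581) [heading=296, draw]
RT 60: heading 296 -> 236
RT 59: heading 236 -> 177
PD: pen down
RT 150: heading 177 -> 27
PD: pen down
RT 60: heading 27 -> 327
FD 9.8: (16.698,8.581) -> (24.917,3.244) [heading=327, draw]
RT 30: heading 327 -> 297
Final: pos=(24.917,3.244), heading=297, 4 segment(s) drawn

Segment endpoints: x in {10, 16.698, 17.283, 18.627, 24.917}, y in {-4, 3.244, 3.283, 4.627, 8.581}
xmin=10, ymin=-4, xmax=24.917, ymax=8.581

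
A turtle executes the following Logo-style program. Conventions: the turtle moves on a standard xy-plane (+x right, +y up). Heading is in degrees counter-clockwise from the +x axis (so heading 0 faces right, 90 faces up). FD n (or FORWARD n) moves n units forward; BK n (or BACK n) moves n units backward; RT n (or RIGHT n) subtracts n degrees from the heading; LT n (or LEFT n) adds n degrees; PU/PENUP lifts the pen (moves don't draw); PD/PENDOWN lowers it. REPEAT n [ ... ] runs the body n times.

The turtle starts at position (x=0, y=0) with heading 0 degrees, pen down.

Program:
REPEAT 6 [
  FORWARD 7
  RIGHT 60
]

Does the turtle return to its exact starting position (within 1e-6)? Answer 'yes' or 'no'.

Executing turtle program step by step:
Start: pos=(0,0), heading=0, pen down
REPEAT 6 [
  -- iteration 1/6 --
  FD 7: (0,0) -> (7,0) [heading=0, draw]
  RT 60: heading 0 -> 300
  -- iteration 2/6 --
  FD 7: (7,0) -> (10.5,-6.062) [heading=300, draw]
  RT 60: heading 300 -> 240
  -- iteration 3/6 --
  FD 7: (10.5,-6.062) -> (7,-12.124) [heading=240, draw]
  RT 60: heading 240 -> 180
  -- iteration 4/6 --
  FD 7: (7,-12.124) -> (0,-12.124) [heading=180, draw]
  RT 60: heading 180 -> 120
  -- iteration 5/6 --
  FD 7: (0,-12.124) -> (-3.5,-6.062) [heading=120, draw]
  RT 60: heading 120 -> 60
  -- iteration 6/6 --
  FD 7: (-3.5,-6.062) -> (0,0) [heading=60, draw]
  RT 60: heading 60 -> 0
]
Final: pos=(0,0), heading=0, 6 segment(s) drawn

Start position: (0, 0)
Final position: (0, 0)
Distance = 0; < 1e-6 -> CLOSED

Answer: yes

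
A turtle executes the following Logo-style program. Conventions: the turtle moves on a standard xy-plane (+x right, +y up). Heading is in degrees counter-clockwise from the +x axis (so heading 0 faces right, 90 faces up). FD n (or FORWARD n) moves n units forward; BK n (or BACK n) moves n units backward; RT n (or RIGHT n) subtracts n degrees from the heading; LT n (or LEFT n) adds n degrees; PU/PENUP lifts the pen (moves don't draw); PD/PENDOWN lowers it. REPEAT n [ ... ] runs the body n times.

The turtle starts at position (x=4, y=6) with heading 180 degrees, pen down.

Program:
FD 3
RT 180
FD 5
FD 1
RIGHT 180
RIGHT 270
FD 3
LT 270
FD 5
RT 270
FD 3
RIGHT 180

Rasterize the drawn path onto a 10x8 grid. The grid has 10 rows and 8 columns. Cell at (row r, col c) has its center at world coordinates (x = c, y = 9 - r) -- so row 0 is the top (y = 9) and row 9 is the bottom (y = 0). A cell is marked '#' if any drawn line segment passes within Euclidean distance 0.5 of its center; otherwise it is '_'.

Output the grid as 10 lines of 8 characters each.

Answer: ________
________
________
_#######
_______#
_______#
__######
__#_____
__#_____
__#_____

Derivation:
Segment 0: (4,6) -> (1,6)
Segment 1: (1,6) -> (6,6)
Segment 2: (6,6) -> (7,6)
Segment 3: (7,6) -> (7,3)
Segment 4: (7,3) -> (2,3)
Segment 5: (2,3) -> (2,-0)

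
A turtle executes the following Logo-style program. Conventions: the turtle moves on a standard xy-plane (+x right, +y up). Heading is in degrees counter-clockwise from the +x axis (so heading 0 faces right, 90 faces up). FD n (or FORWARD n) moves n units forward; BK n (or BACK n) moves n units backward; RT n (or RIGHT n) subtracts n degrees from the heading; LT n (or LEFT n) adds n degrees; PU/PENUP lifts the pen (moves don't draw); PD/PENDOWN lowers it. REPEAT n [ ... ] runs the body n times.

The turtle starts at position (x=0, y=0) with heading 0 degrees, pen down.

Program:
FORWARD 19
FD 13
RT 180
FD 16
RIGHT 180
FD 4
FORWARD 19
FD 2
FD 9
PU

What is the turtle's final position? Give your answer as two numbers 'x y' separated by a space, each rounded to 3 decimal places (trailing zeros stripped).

Answer: 50 0

Derivation:
Executing turtle program step by step:
Start: pos=(0,0), heading=0, pen down
FD 19: (0,0) -> (19,0) [heading=0, draw]
FD 13: (19,0) -> (32,0) [heading=0, draw]
RT 180: heading 0 -> 180
FD 16: (32,0) -> (16,0) [heading=180, draw]
RT 180: heading 180 -> 0
FD 4: (16,0) -> (20,0) [heading=0, draw]
FD 19: (20,0) -> (39,0) [heading=0, draw]
FD 2: (39,0) -> (41,0) [heading=0, draw]
FD 9: (41,0) -> (50,0) [heading=0, draw]
PU: pen up
Final: pos=(50,0), heading=0, 7 segment(s) drawn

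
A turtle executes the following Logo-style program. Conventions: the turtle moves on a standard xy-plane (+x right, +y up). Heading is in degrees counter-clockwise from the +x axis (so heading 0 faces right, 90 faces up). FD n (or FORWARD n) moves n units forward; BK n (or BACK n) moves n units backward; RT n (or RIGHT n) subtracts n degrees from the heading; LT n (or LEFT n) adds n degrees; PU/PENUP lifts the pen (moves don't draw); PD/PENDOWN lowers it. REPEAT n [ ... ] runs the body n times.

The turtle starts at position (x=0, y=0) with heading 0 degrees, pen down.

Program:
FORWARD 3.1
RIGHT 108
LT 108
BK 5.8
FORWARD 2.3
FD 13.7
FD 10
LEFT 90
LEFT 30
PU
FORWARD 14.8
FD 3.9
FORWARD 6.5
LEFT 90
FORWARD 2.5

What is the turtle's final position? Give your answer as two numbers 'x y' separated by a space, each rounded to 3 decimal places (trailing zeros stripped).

Answer: 8.535 20.574

Derivation:
Executing turtle program step by step:
Start: pos=(0,0), heading=0, pen down
FD 3.1: (0,0) -> (3.1,0) [heading=0, draw]
RT 108: heading 0 -> 252
LT 108: heading 252 -> 0
BK 5.8: (3.1,0) -> (-2.7,0) [heading=0, draw]
FD 2.3: (-2.7,0) -> (-0.4,0) [heading=0, draw]
FD 13.7: (-0.4,0) -> (13.3,0) [heading=0, draw]
FD 10: (13.3,0) -> (23.3,0) [heading=0, draw]
LT 90: heading 0 -> 90
LT 30: heading 90 -> 120
PU: pen up
FD 14.8: (23.3,0) -> (15.9,12.817) [heading=120, move]
FD 3.9: (15.9,12.817) -> (13.95,16.195) [heading=120, move]
FD 6.5: (13.95,16.195) -> (10.7,21.824) [heading=120, move]
LT 90: heading 120 -> 210
FD 2.5: (10.7,21.824) -> (8.535,20.574) [heading=210, move]
Final: pos=(8.535,20.574), heading=210, 5 segment(s) drawn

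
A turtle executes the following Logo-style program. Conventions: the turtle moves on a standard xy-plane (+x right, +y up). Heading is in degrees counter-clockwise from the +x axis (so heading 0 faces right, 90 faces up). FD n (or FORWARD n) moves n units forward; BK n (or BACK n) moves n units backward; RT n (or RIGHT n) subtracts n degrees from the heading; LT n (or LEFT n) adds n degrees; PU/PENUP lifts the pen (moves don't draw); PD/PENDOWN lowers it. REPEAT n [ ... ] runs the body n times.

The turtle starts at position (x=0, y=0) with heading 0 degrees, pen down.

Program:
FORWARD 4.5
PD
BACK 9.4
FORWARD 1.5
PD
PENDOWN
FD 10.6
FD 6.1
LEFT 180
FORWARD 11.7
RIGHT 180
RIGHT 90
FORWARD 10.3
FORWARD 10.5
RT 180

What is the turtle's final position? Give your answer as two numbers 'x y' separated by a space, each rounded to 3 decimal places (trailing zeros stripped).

Answer: 1.6 -20.8

Derivation:
Executing turtle program step by step:
Start: pos=(0,0), heading=0, pen down
FD 4.5: (0,0) -> (4.5,0) [heading=0, draw]
PD: pen down
BK 9.4: (4.5,0) -> (-4.9,0) [heading=0, draw]
FD 1.5: (-4.9,0) -> (-3.4,0) [heading=0, draw]
PD: pen down
PD: pen down
FD 10.6: (-3.4,0) -> (7.2,0) [heading=0, draw]
FD 6.1: (7.2,0) -> (13.3,0) [heading=0, draw]
LT 180: heading 0 -> 180
FD 11.7: (13.3,0) -> (1.6,0) [heading=180, draw]
RT 180: heading 180 -> 0
RT 90: heading 0 -> 270
FD 10.3: (1.6,0) -> (1.6,-10.3) [heading=270, draw]
FD 10.5: (1.6,-10.3) -> (1.6,-20.8) [heading=270, draw]
RT 180: heading 270 -> 90
Final: pos=(1.6,-20.8), heading=90, 8 segment(s) drawn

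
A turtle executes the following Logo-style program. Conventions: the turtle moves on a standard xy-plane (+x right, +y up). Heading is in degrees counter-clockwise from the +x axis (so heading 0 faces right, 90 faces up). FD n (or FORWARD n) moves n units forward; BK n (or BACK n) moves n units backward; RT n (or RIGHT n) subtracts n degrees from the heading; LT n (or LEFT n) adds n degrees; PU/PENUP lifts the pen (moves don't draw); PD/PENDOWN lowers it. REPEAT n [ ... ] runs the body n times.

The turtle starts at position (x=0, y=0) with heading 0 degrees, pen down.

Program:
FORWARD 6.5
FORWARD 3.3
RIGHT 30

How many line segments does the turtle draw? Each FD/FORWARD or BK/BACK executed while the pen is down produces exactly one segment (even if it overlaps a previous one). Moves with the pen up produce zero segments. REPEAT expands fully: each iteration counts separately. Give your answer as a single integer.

Executing turtle program step by step:
Start: pos=(0,0), heading=0, pen down
FD 6.5: (0,0) -> (6.5,0) [heading=0, draw]
FD 3.3: (6.5,0) -> (9.8,0) [heading=0, draw]
RT 30: heading 0 -> 330
Final: pos=(9.8,0), heading=330, 2 segment(s) drawn
Segments drawn: 2

Answer: 2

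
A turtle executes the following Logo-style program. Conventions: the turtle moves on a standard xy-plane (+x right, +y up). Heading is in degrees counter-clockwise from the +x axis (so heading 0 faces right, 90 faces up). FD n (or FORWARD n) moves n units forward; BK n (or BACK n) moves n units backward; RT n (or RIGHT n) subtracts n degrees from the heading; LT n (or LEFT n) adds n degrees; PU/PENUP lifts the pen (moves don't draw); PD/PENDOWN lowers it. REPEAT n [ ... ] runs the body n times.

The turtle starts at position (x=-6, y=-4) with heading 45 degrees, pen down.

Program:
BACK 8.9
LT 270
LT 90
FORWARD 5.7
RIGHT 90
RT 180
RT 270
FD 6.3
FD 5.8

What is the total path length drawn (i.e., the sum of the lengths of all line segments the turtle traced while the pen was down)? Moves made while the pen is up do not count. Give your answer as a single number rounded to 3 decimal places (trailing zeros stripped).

Executing turtle program step by step:
Start: pos=(-6,-4), heading=45, pen down
BK 8.9: (-6,-4) -> (-12.293,-10.293) [heading=45, draw]
LT 270: heading 45 -> 315
LT 90: heading 315 -> 45
FD 5.7: (-12.293,-10.293) -> (-8.263,-6.263) [heading=45, draw]
RT 90: heading 45 -> 315
RT 180: heading 315 -> 135
RT 270: heading 135 -> 225
FD 6.3: (-8.263,-6.263) -> (-12.718,-10.718) [heading=225, draw]
FD 5.8: (-12.718,-10.718) -> (-16.819,-14.819) [heading=225, draw]
Final: pos=(-16.819,-14.819), heading=225, 4 segment(s) drawn

Segment lengths:
  seg 1: (-6,-4) -> (-12.293,-10.293), length = 8.9
  seg 2: (-12.293,-10.293) -> (-8.263,-6.263), length = 5.7
  seg 3: (-8.263,-6.263) -> (-12.718,-10.718), length = 6.3
  seg 4: (-12.718,-10.718) -> (-16.819,-14.819), length = 5.8
Total = 26.7

Answer: 26.7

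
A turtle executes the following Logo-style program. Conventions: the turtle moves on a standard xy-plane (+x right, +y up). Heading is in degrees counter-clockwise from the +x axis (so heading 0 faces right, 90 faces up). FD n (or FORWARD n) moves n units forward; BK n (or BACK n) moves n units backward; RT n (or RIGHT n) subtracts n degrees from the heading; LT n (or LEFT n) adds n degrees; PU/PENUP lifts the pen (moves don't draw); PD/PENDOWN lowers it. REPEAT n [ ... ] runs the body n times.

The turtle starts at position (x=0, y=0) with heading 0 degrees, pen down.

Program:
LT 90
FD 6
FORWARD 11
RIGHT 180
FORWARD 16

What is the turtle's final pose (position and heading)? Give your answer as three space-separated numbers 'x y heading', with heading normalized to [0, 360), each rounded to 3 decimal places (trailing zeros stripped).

Answer: 0 1 270

Derivation:
Executing turtle program step by step:
Start: pos=(0,0), heading=0, pen down
LT 90: heading 0 -> 90
FD 6: (0,0) -> (0,6) [heading=90, draw]
FD 11: (0,6) -> (0,17) [heading=90, draw]
RT 180: heading 90 -> 270
FD 16: (0,17) -> (0,1) [heading=270, draw]
Final: pos=(0,1), heading=270, 3 segment(s) drawn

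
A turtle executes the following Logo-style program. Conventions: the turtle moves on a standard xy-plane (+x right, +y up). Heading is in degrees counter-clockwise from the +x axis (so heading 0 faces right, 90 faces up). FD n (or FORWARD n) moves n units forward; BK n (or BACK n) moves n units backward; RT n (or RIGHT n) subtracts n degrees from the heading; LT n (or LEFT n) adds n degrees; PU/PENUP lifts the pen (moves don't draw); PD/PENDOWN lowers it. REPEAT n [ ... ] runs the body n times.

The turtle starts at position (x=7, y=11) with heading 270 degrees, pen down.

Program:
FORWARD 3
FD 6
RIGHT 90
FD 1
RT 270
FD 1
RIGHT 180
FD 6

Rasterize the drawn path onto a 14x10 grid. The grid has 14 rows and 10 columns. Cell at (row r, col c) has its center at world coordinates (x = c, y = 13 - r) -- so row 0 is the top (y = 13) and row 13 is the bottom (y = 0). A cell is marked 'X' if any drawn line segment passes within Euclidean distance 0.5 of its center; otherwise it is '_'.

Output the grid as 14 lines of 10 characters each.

Answer: __________
__________
_______X__
_______X__
_______X__
_______X__
______XX__
______XX__
______XX__
______XX__
______XX__
______XX__
______X___
__________

Derivation:
Segment 0: (7,11) -> (7,8)
Segment 1: (7,8) -> (7,2)
Segment 2: (7,2) -> (6,2)
Segment 3: (6,2) -> (6,1)
Segment 4: (6,1) -> (6,7)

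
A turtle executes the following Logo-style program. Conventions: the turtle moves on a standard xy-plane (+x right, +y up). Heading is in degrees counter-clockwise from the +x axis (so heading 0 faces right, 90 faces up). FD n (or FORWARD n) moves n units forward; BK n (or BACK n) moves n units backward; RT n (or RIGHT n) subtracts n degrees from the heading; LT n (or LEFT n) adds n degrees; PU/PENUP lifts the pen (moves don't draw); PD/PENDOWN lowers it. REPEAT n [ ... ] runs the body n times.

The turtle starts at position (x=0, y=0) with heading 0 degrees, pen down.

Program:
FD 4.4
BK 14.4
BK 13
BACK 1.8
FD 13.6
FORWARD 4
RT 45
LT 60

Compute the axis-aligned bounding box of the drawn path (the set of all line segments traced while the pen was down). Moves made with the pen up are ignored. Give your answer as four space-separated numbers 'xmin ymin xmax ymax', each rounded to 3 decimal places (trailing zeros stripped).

Executing turtle program step by step:
Start: pos=(0,0), heading=0, pen down
FD 4.4: (0,0) -> (4.4,0) [heading=0, draw]
BK 14.4: (4.4,0) -> (-10,0) [heading=0, draw]
BK 13: (-10,0) -> (-23,0) [heading=0, draw]
BK 1.8: (-23,0) -> (-24.8,0) [heading=0, draw]
FD 13.6: (-24.8,0) -> (-11.2,0) [heading=0, draw]
FD 4: (-11.2,0) -> (-7.2,0) [heading=0, draw]
RT 45: heading 0 -> 315
LT 60: heading 315 -> 15
Final: pos=(-7.2,0), heading=15, 6 segment(s) drawn

Segment endpoints: x in {-24.8, -23, -11.2, -10, -7.2, 0, 4.4}, y in {0}
xmin=-24.8, ymin=0, xmax=4.4, ymax=0

Answer: -24.8 0 4.4 0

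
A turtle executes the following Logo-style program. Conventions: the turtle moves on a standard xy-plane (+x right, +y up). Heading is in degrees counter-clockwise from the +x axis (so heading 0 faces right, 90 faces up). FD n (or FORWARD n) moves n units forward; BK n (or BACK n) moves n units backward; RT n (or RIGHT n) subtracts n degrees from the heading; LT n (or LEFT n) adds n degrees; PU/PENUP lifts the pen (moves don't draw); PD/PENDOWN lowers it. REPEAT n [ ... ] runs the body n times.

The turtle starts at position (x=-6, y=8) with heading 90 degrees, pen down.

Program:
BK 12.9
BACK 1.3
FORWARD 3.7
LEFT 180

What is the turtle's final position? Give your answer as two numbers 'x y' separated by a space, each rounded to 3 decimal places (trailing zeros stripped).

Executing turtle program step by step:
Start: pos=(-6,8), heading=90, pen down
BK 12.9: (-6,8) -> (-6,-4.9) [heading=90, draw]
BK 1.3: (-6,-4.9) -> (-6,-6.2) [heading=90, draw]
FD 3.7: (-6,-6.2) -> (-6,-2.5) [heading=90, draw]
LT 180: heading 90 -> 270
Final: pos=(-6,-2.5), heading=270, 3 segment(s) drawn

Answer: -6 -2.5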